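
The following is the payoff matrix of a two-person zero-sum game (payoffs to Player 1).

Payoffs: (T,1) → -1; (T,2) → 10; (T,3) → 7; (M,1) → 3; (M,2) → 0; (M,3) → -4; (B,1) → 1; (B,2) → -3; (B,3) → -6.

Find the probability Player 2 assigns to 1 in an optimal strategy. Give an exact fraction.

11/15

Row minima: T → -1, M → -4, B → -6; maximin = -1.
Column maxima: 1 → 3, 2 → 10, 3 → 7; minimax = 3.
-1 ≠ 3, so there is no saddle point; optimal play is mixed.
B is strictly dominated by M, so Player 1 never plays it.
2 is strictly dominated by 3 (it gives Player 1 strictly more in every row), so Player 2 never plays it.
On the remaining 2×2 (T, M vs 1, 3):
Let Player 1 play T with probability p. Expected payoff against 1: (-1)p + 3(1−p) = −4p + 3; against 3: 7p + (-4)(1−p) = 11p − 4.
Setting these equal: −4p + 3 = 11p − 4 ⇒ −15p = -7 ⇒ p = 7/15, and the value is (-4)·(7/15) + 3 = 17/15.
For Player 2: with q = P(1), equating T's and M's payoffs gives −8q + 7 = 7q − 4 ⇒ q = 11/15.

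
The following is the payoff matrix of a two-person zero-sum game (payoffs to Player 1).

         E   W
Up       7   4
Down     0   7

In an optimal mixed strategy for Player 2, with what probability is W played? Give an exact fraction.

7/10

Row minima: Up → 4, Down → 0; maximin = 4.
Column maxima: E → 7, W → 7; minimax = 7.
4 ≠ 7, so there is no saddle point; optimal play is mixed.
Let Player 1 play Up with probability p. Expected payoff against E: 7p + 0(1−p) = 7p; against W: 4p + 7(1−p) = −3p + 7.
Setting these equal: 7p = −3p + 7 ⇒ 10p = 7 ⇒ p = 7/10, and the value is (7)·(7/10) = 49/10.
For Player 2: with q = P(E), equating Up's and Down's payoffs gives 3q + 4 = −7q + 7 ⇒ q = 3/10.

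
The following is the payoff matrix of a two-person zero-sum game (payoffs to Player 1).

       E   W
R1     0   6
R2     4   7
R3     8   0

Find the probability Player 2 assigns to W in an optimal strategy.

4/11

Row minima: R1 → 0, R2 → 4, R3 → 0; maximin = 4.
Column maxima: E → 8, W → 7; minimax = 7.
4 ≠ 7, so there is no saddle point; optimal play is mixed.
R1 is strictly dominated by R2, so Player 1 never plays it.
On the remaining 2×2 (R2, R3 vs E, W):
Let Player 1 play R2 with probability p. Expected payoff against E: 4p + 8(1−p) = −4p + 8; against W: 7p + 0(1−p) = 7p.
Setting these equal: −4p + 8 = 7p ⇒ −11p = -8 ⇒ p = 8/11, and the value is (-4)·(8/11) + 8 = 56/11.
For Player 2: with q = P(E), equating R2's and R3's payoffs gives −3q + 7 = 8q ⇒ q = 7/11.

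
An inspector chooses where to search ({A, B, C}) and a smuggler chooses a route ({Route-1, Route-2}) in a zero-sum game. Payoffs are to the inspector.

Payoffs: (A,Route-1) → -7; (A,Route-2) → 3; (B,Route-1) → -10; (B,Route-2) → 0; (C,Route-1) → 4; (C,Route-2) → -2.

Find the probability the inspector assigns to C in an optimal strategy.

5/8

Row minima: A → -7, B → -10, C → -2; maximin = -2.
Column maxima: Route-1 → 4, Route-2 → 3; minimax = 3.
-2 ≠ 3, so there is no saddle point; optimal play is mixed.
B is strictly dominated by A, so the inspector never plays it.
On the remaining 2×2 (A, C vs Route-1, Route-2):
Let the inspector play A with probability p. Expected payoff against Route-1: (-7)p + 4(1−p) = −11p + 4; against Route-2: 3p + (-2)(1−p) = 5p − 2.
Setting these equal: −11p + 4 = 5p − 2 ⇒ −16p = -6 ⇒ p = 3/8, and the value is (-11)·(3/8) + 4 = -1/8.
For the smuggler: with q = P(Route-1), equating A's and C's payoffs gives −10q + 3 = 6q − 2 ⇒ q = 5/16.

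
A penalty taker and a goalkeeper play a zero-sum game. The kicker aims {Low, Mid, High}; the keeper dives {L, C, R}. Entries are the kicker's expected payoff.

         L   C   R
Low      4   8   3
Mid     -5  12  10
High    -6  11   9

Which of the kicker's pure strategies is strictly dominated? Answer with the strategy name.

High

Mid gives a strictly higher payoff than High against every column: -5 > -6, 12 > 11, 10 > 9.
So High is strictly dominated and the kicker never plays it.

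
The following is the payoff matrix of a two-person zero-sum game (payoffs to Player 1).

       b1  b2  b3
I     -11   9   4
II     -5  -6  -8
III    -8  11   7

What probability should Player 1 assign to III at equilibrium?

Row minima: I → -11, II → -8, III → -8; maximin = -8.
Column maxima: b1 → -5, b2 → 11, b3 → 7; minimax = -5.
-8 ≠ -5, so there is no saddle point; optimal play is mixed.
I is strictly dominated by III, so Player 1 never plays it.
b2 is strictly dominated by b3 (it gives Player 1 strictly more in every row), so Player 2 never plays it.
On the remaining 2×2 (II, III vs b1, b3):
Let Player 1 play II with probability p. Expected payoff against b1: (-5)p + (-8)(1−p) = 3p − 8; against b3: (-8)p + 7(1−p) = −15p + 7.
Setting these equal: 3p − 8 = −15p + 7 ⇒ 18p = 15 ⇒ p = 5/6, and the value is (3)·(5/6) − 8 = -11/2.
For Player 2: with q = P(b1), equating II's and III's payoffs gives 3q − 8 = −15q + 7 ⇒ q = 5/6.

1/6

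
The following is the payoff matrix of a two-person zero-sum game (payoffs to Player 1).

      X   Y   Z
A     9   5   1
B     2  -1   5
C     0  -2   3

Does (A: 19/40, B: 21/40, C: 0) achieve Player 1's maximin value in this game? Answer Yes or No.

Against X this mix gives (19/40)·9 + (21/40)·2 = 213/40.
Against Y this mix gives (19/40)·5 + (21/40)·(-1) = 37/20.
Against Z this mix gives (19/40)·1 + (21/40)·5 = 31/10.
Player 2 will play Y, holding Player 1 to 37/20. Shifting weight toward the row that does better against Y would raise this floor (the equalizing mix achieves 13/5 against both Y and Z), so the proposed strategy is not optimal.

No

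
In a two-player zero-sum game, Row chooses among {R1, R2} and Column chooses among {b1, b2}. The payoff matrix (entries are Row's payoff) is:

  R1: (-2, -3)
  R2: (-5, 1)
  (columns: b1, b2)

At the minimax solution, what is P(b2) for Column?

3/7

Row minima: R1 → -3, R2 → -5; maximin = -3.
Column maxima: b1 → -2, b2 → 1; minimax = -2.
-3 ≠ -2, so there is no saddle point; optimal play is mixed.
Let Row play R1 with probability p. Expected payoff against b1: (-2)p + (-5)(1−p) = 3p − 5; against b2: (-3)p + 1(1−p) = −4p + 1.
Setting these equal: 3p − 5 = −4p + 1 ⇒ 7p = 6 ⇒ p = 6/7, and the value is (3)·(6/7) − 5 = -17/7.
For Column: with q = P(b1), equating R1's and R2's payoffs gives q − 3 = −6q + 1 ⇒ q = 4/7.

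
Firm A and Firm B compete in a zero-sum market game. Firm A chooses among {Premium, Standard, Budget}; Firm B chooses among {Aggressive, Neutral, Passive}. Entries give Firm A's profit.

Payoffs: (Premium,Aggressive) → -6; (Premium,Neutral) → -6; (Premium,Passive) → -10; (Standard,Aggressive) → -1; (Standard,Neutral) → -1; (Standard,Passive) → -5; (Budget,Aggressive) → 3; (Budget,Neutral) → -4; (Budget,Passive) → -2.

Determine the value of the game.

Row minima: Premium → -10, Standard → -5, Budget → -4; maximin = -4.
Column maxima: Aggressive → 3, Neutral → -1, Passive → -2; minimax = -2.
-4 ≠ -2, so there is no saddle point; optimal play is mixed.
Premium is strictly dominated by Standard, so Firm A never plays it.
Aggressive is strictly dominated by Passive (it gives Firm A strictly more in every row), so Firm B never plays it.
On the remaining 2×2 (Standard, Budget vs Neutral, Passive):
Let Firm A play Standard with probability p. Expected payoff against Neutral: (-1)p + (-4)(1−p) = 3p − 4; against Passive: (-5)p + (-2)(1−p) = −3p − 2.
Setting these equal: 3p − 4 = −3p − 2 ⇒ 6p = 2 ⇒ p = 1/3, and the value is (3)·(1/3) − 4 = -3.
For Firm B: with q = P(Neutral), equating Standard's and Budget's payoffs gives 4q − 5 = −2q − 2 ⇒ q = 1/2.

-3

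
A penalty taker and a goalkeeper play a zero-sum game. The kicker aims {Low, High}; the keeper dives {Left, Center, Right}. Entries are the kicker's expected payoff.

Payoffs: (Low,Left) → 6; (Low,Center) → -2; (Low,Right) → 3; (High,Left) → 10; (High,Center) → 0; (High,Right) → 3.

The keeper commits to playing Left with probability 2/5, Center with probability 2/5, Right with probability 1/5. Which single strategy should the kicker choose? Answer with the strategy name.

Expected payoff of Low: (2/5)·6 + (2/5)·(-2) + (1/5)·3 = 11/5.
Expected payoff of High: (2/5)·10 + (2/5)·0 + (1/5)·3 = 23/5.
The largest is 23/5, so the kicker's best response is High.

High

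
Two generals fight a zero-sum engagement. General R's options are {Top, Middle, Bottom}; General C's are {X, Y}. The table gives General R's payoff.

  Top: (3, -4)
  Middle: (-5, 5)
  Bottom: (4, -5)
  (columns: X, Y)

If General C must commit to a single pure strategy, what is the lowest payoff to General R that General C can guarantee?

Column maxima: X → 4, Y → 5.
The smallest of these is 4.

4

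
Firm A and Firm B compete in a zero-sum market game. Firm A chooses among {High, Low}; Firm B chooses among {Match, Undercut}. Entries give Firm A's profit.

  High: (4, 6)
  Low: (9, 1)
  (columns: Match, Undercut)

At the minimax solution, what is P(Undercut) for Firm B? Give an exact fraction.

1/2

Row minima: High → 4, Low → 1; maximin = 4.
Column maxima: Match → 9, Undercut → 6; minimax = 6.
4 ≠ 6, so there is no saddle point; optimal play is mixed.
Let Firm A play High with probability p. Expected payoff against Match: 4p + 9(1−p) = −5p + 9; against Undercut: 6p + 1(1−p) = 5p + 1.
Setting these equal: −5p + 9 = 5p + 1 ⇒ −10p = -8 ⇒ p = 4/5, and the value is (-5)·(4/5) + 9 = 5.
For Firm B: with q = P(Match), equating High's and Low's payoffs gives −2q + 6 = 8q + 1 ⇒ q = 1/2.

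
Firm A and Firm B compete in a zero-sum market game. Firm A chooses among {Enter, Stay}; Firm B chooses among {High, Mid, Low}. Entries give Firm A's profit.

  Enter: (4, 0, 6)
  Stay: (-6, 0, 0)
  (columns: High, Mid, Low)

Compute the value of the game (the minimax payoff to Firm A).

Row minima: Enter → 0, Stay → -6; maximin = 0.
Column maxima: High → 4, Mid → 0, Low → 6; minimax = 0.
Since maximin = minimax = 0, there is a saddle point and the value is 0.

0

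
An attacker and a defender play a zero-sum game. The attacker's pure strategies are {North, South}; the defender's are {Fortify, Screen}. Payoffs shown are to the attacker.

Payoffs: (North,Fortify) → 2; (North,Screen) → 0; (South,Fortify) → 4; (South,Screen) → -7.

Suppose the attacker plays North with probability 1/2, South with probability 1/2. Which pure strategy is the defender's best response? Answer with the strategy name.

If the defender plays Fortify, the attacker's expected payoff is (1/2)·2 + (1/2)·4 = 3.
If the defender plays Screen, the attacker's expected payoff is (1/2)·0 + (1/2)·(-7) = -7/2.
The defender minimizes the attacker's payoff; the smallest is -7/2, so the best response is Screen.

Screen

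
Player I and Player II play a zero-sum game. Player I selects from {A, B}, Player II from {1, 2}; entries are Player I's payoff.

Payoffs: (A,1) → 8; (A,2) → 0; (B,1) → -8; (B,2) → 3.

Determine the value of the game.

24/19

Row minima: A → 0, B → -8; maximin = 0.
Column maxima: 1 → 8, 2 → 3; minimax = 3.
0 ≠ 3, so there is no saddle point; optimal play is mixed.
Let Player I play A with probability p. Expected payoff against 1: 8p + (-8)(1−p) = 16p − 8; against 2: 0p + 3(1−p) = −3p + 3.
Setting these equal: 16p − 8 = −3p + 3 ⇒ 19p = 11 ⇒ p = 11/19, and the value is (16)·(11/19) − 8 = 24/19.
For Player II: with q = P(1), equating A's and B's payoffs gives 8q = −11q + 3 ⇒ q = 3/19.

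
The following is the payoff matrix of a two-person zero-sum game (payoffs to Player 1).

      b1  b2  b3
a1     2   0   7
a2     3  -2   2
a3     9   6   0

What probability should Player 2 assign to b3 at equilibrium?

6/13

Row minima: a1 → 0, a2 → -2, a3 → 0; maximin = 0.
Column maxima: b1 → 9, b2 → 6, b3 → 7; minimax = 6.
0 ≠ 6, so there is no saddle point; optimal play is mixed.
b1 is strictly dominated by b2 (it gives Player 1 strictly more in every row), so Player 2 never plays it.
With b1 eliminated, a2 is strictly dominated by a1 (a1 gives Player 1 strictly more in every remaining column), so Player 1 never plays it.
On the remaining 2×2 (a1, a3 vs b2, b3):
Let Player 1 play a1 with probability p. Expected payoff against b2: 0p + 6(1−p) = −6p + 6; against b3: 7p + 0(1−p) = 7p.
Setting these equal: −6p + 6 = 7p ⇒ −13p = -6 ⇒ p = 6/13, and the value is (-6)·(6/13) + 6 = 42/13.
For Player 2: with q = P(b2), equating a1's and a3's payoffs gives −7q + 7 = 6q ⇒ q = 7/13.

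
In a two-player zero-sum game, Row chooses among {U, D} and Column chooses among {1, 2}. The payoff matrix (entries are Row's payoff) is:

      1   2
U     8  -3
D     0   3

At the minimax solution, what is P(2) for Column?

4/7

Row minima: U → -3, D → 0; maximin = 0.
Column maxima: 1 → 8, 2 → 3; minimax = 3.
0 ≠ 3, so there is no saddle point; optimal play is mixed.
Let Row play U with probability p. Expected payoff against 1: 8p + 0(1−p) = 8p; against 2: (-3)p + 3(1−p) = −6p + 3.
Setting these equal: 8p = −6p + 3 ⇒ 14p = 3 ⇒ p = 3/14, and the value is (8)·(3/14) = 12/7.
For Column: with q = P(1), equating U's and D's payoffs gives 11q − 3 = −3q + 3 ⇒ q = 3/7.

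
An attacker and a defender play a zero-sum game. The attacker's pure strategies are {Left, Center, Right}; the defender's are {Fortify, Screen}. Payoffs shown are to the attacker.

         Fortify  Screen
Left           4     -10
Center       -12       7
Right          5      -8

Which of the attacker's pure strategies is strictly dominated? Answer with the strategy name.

Left

Right gives a strictly higher payoff than Left against every column: 5 > 4, -8 > -10.
So Left is strictly dominated and the attacker never plays it.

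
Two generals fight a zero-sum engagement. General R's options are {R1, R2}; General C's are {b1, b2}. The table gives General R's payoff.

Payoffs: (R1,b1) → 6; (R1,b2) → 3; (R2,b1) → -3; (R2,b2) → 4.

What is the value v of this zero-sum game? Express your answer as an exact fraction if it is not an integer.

33/10

Row minima: R1 → 3, R2 → -3; maximin = 3.
Column maxima: b1 → 6, b2 → 4; minimax = 4.
3 ≠ 4, so there is no saddle point; optimal play is mixed.
Let General R play R1 with probability p. Expected payoff against b1: 6p + (-3)(1−p) = 9p − 3; against b2: 3p + 4(1−p) = −p + 4.
Setting these equal: 9p − 3 = −p + 4 ⇒ 10p = 7 ⇒ p = 7/10, and the value is (9)·(7/10) − 3 = 33/10.
For General C: with q = P(b1), equating R1's and R2's payoffs gives 3q + 3 = −7q + 4 ⇒ q = 1/10.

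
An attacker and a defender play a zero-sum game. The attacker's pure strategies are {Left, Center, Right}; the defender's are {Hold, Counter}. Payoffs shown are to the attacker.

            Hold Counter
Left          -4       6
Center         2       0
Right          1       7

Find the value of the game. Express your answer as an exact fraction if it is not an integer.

Row minima: Left → -4, Center → 0, Right → 1; maximin = 1.
Column maxima: Hold → 2, Counter → 7; minimax = 2.
1 ≠ 2, so there is no saddle point; optimal play is mixed.
Left is strictly dominated by Right, so the attacker never plays it.
On the remaining 2×2 (Center, Right vs Hold, Counter):
Let the attacker play Center with probability p. Expected payoff against Hold: 2p + 1(1−p) = p + 1; against Counter: 0p + 7(1−p) = −7p + 7.
Setting these equal: p + 1 = −7p + 7 ⇒ 8p = 6 ⇒ p = 3/4, and the value is (1)·(3/4) + 1 = 7/4.
For the defender: with q = P(Hold), equating Center's and Right's payoffs gives 2q = −6q + 7 ⇒ q = 7/8.

7/4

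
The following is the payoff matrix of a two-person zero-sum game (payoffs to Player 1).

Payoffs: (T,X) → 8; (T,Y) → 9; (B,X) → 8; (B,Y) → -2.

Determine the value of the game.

8

Row minima: T → 8, B → -2; maximin = 8.
Column maxima: X → 8, Y → 9; minimax = 8.
Since maximin = minimax = 8, there is a saddle point and the value is 8.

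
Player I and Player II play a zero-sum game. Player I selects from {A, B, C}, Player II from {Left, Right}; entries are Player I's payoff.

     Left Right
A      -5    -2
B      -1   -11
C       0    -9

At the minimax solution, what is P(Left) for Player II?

Row minima: A → -5, B → -11, C → -9; maximin = -5.
Column maxima: Left → 0, Right → -2; minimax = -2.
-5 ≠ -2, so there is no saddle point; optimal play is mixed.
B is strictly dominated by C, so Player I never plays it.
On the remaining 2×2 (A, C vs Left, Right):
Let Player I play A with probability p. Expected payoff against Left: (-5)p + 0(1−p) = −5p; against Right: (-2)p + (-9)(1−p) = 7p − 9.
Setting these equal: −5p = 7p − 9 ⇒ −12p = -9 ⇒ p = 3/4, and the value is (-5)·(3/4) = -15/4.
For Player II: with q = P(Left), equating A's and C's payoffs gives −3q − 2 = 9q − 9 ⇒ q = 7/12.

7/12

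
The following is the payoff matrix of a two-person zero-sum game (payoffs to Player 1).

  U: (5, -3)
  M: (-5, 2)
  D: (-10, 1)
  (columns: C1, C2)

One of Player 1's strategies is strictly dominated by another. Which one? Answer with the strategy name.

D

M gives a strictly higher payoff than D against every column: -5 > -10, 2 > 1.
So D is strictly dominated and Player 1 never plays it.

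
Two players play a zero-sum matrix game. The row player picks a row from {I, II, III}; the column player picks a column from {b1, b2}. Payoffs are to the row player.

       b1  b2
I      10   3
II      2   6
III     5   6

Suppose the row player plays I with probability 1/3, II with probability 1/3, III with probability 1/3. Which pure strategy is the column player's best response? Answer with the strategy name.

b2

If the column player plays b1, the row player's expected payoff is (1/3)·10 + (1/3)·2 + (1/3)·5 = 17/3.
If the column player plays b2, the row player's expected payoff is (1/3)·3 + (1/3)·6 + (1/3)·6 = 5.
The column player minimizes the row player's payoff; the smallest is 5, so the best response is b2.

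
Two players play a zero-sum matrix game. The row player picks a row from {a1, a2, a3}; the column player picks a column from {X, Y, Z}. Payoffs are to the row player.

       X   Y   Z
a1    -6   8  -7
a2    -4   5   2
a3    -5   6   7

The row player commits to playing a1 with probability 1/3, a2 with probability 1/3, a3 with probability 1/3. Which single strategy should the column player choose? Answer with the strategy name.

If the column player plays X, the row player's expected payoff is (1/3)·(-6) + (1/3)·(-4) + (1/3)·(-5) = -5.
If the column player plays Y, the row player's expected payoff is (1/3)·8 + (1/3)·5 + (1/3)·6 = 19/3.
If the column player plays Z, the row player's expected payoff is (1/3)·(-7) + (1/3)·2 + (1/3)·7 = 2/3.
The column player minimizes the row player's payoff; the smallest is -5, so the best response is X.

X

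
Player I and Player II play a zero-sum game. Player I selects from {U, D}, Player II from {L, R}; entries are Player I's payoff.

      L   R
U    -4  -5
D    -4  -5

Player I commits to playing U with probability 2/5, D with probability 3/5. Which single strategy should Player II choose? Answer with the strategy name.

If Player II plays L, Player I's expected payoff is (2/5)·(-4) + (3/5)·(-4) = -4.
If Player II plays R, Player I's expected payoff is (2/5)·(-5) + (3/5)·(-5) = -5.
Player II minimizes Player I's payoff; the smallest is -5, so the best response is R.

R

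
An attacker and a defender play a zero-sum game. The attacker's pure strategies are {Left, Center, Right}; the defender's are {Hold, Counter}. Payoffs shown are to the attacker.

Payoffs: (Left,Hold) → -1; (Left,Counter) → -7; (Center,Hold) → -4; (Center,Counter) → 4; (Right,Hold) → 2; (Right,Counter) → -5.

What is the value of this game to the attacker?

-4/5

Row minima: Left → -7, Center → -4, Right → -5; maximin = -4.
Column maxima: Hold → 2, Counter → 4; minimax = 2.
-4 ≠ 2, so there is no saddle point; optimal play is mixed.
Left is strictly dominated by Right, so the attacker never plays it.
On the remaining 2×2 (Center, Right vs Hold, Counter):
Let the attacker play Center with probability p. Expected payoff against Hold: (-4)p + 2(1−p) = −6p + 2; against Counter: 4p + (-5)(1−p) = 9p − 5.
Setting these equal: −6p + 2 = 9p − 5 ⇒ −15p = -7 ⇒ p = 7/15, and the value is (-6)·(7/15) + 2 = -4/5.
For the defender: with q = P(Hold), equating Center's and Right's payoffs gives −8q + 4 = 7q − 5 ⇒ q = 3/5.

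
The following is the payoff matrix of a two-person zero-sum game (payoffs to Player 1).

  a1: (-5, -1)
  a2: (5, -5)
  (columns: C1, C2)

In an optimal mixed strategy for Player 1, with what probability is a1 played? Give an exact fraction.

5/7

Row minima: a1 → -5, a2 → -5; maximin = -5.
Column maxima: C1 → 5, C2 → -1; minimax = -1.
-5 ≠ -1, so there is no saddle point; optimal play is mixed.
Let Player 1 play a1 with probability p. Expected payoff against C1: (-5)p + 5(1−p) = −10p + 5; against C2: (-1)p + (-5)(1−p) = 4p − 5.
Setting these equal: −10p + 5 = 4p − 5 ⇒ −14p = -10 ⇒ p = 5/7, and the value is (-10)·(5/7) + 5 = -15/7.
For Player 2: with q = P(C1), equating a1's and a2's payoffs gives −4q − 1 = 10q − 5 ⇒ q = 2/7.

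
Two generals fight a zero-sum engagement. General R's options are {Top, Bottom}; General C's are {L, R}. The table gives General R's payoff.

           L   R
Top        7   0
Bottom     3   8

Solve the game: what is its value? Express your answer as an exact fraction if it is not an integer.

Row minima: Top → 0, Bottom → 3; maximin = 3.
Column maxima: L → 7, R → 8; minimax = 7.
3 ≠ 7, so there is no saddle point; optimal play is mixed.
Let General R play Top with probability p. Expected payoff against L: 7p + 3(1−p) = 4p + 3; against R: 0p + 8(1−p) = −8p + 8.
Setting these equal: 4p + 3 = −8p + 8 ⇒ 12p = 5 ⇒ p = 5/12, and the value is (4)·(5/12) + 3 = 14/3.
For General C: with q = P(L), equating Top's and Bottom's payoffs gives 7q = −5q + 8 ⇒ q = 2/3.

14/3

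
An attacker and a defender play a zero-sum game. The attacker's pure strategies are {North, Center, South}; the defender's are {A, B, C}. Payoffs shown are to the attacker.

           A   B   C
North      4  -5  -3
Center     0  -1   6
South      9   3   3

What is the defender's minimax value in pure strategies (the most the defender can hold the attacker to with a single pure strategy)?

Column maxima: A → 9, B → 3, C → 6.
The smallest of these is 3.

3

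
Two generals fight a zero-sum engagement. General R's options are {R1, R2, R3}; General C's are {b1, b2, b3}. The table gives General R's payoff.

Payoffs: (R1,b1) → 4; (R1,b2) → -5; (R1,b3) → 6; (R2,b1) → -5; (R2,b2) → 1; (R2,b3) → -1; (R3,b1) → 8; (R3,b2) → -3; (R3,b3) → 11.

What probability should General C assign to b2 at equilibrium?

13/17

Row minima: R1 → -5, R2 → -5, R3 → -3; maximin = -3.
Column maxima: b1 → 8, b2 → 1, b3 → 11; minimax = 1.
-3 ≠ 1, so there is no saddle point; optimal play is mixed.
R1 is strictly dominated by R3, so General R never plays it.
b3 is strictly dominated by b1 (it gives General R strictly more in every row), so General C never plays it.
On the remaining 2×2 (R2, R3 vs b1, b2):
Let General R play R2 with probability p. Expected payoff against b1: (-5)p + 8(1−p) = −13p + 8; against b2: 1p + (-3)(1−p) = 4p − 3.
Setting these equal: −13p + 8 = 4p − 3 ⇒ −17p = -11 ⇒ p = 11/17, and the value is (-13)·(11/17) + 8 = -7/17.
For General C: with q = P(b1), equating R2's and R3's payoffs gives −6q + 1 = 11q − 3 ⇒ q = 4/17.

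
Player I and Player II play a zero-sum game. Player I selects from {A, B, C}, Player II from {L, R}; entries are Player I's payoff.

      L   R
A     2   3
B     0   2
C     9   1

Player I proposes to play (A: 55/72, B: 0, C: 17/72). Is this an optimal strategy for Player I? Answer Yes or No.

No

Against L this mix gives (55/72)·2 + (17/72)·9 = 263/72.
Against R this mix gives (55/72)·3 + (17/72)·1 = 91/36.
Player II will play R, holding Player I to 91/36. Shifting weight toward the row that does better against R would raise this floor (the equalizing mix achieves 25/9 against both R and L), so the proposed strategy is not optimal.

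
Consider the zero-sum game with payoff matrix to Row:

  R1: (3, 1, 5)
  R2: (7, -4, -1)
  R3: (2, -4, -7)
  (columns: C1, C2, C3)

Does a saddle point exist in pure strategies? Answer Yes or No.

Yes

Row minima: R1 → 1, R2 → -4, R3 → -7; maximin = 1.
Column maxima: C1 → 7, C2 → 1, C3 → 5; minimax = 1.
maximin = minimax = 1, so a saddle point exists.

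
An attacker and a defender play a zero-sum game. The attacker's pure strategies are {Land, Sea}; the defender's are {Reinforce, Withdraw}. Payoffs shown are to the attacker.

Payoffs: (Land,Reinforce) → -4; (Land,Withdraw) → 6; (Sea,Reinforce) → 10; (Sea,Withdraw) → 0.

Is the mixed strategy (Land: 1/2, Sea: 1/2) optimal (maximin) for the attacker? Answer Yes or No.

Against Reinforce this mix gives (1/2)·(-4) + (1/2)·10 = 3.
Against Withdraw this mix gives (1/2)·6 + (1/2)·0 = 3.
All of the defender's active replies (Reinforce, Withdraw) yield 3, and no column does worse for the attacker. The mix makes the defender indifferent and guarantees 3, so it is optimal.

Yes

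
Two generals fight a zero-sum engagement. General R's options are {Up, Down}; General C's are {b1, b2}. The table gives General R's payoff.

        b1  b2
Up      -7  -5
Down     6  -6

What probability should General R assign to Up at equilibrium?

6/7

Row minima: Up → -7, Down → -6; maximin = -6.
Column maxima: b1 → 6, b2 → -5; minimax = -5.
-6 ≠ -5, so there is no saddle point; optimal play is mixed.
Let General R play Up with probability p. Expected payoff against b1: (-7)p + 6(1−p) = −13p + 6; against b2: (-5)p + (-6)(1−p) = p − 6.
Setting these equal: −13p + 6 = p − 6 ⇒ −14p = -12 ⇒ p = 6/7, and the value is (-13)·(6/7) + 6 = -36/7.
For General C: with q = P(b1), equating Up's and Down's payoffs gives −2q − 5 = 12q − 6 ⇒ q = 1/14.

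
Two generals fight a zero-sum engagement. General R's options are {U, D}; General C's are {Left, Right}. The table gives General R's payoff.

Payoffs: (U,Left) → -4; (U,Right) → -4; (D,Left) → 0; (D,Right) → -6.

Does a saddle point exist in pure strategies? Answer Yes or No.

Yes

Row minima: U → -4, D → -6; maximin = -4.
Column maxima: Left → 0, Right → -4; minimax = -4.
maximin = minimax = -4, so a saddle point exists.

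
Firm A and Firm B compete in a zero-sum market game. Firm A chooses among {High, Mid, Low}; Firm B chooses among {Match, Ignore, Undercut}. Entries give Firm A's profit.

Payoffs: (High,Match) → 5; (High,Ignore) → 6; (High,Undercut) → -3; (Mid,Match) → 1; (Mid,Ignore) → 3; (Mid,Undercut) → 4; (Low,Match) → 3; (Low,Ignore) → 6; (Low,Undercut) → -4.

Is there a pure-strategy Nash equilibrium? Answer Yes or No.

No

Row minima: High → -3, Mid → 1, Low → -4; maximin = 1.
Column maxima: Match → 5, Ignore → 6, Undercut → 4; minimax = 4.
1 ≠ 4, so no pure-strategy equilibrium exists.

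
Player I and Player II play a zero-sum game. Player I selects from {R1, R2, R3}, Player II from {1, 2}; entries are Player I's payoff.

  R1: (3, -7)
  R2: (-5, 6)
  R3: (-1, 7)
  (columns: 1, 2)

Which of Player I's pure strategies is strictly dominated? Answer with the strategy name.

R2

R3 gives a strictly higher payoff than R2 against every column: -1 > -5, 7 > 6.
So R2 is strictly dominated and Player I never plays it.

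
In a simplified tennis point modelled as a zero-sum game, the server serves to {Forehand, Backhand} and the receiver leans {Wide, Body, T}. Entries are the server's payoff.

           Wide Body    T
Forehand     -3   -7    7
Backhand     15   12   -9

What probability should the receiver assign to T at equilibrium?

Row minima: Forehand → -7, Backhand → -9; maximin = -7.
Column maxima: Wide → 15, Body → 12, T → 7; minimax = 7.
-7 ≠ 7, so there is no saddle point; optimal play is mixed.
Wide is strictly dominated by Body (it gives the server strictly more in every row), so the receiver never plays it.
On the remaining 2×2 (Forehand, Backhand vs Body, T):
Let the server play Forehand with probability p. Expected payoff against Body: (-7)p + 12(1−p) = −19p + 12; against T: 7p + (-9)(1−p) = 16p − 9.
Setting these equal: −19p + 12 = 16p − 9 ⇒ −35p = -21 ⇒ p = 3/5, and the value is (-19)·(3/5) + 12 = 3/5.
For the receiver: with q = P(Body), equating Forehand's and Backhand's payoffs gives −14q + 7 = 21q − 9 ⇒ q = 16/35.

19/35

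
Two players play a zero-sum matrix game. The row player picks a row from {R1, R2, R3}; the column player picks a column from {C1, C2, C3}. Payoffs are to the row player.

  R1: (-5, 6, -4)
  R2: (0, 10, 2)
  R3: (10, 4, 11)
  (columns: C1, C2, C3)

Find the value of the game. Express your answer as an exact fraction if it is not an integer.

25/4

Row minima: R1 → -5, R2 → 0, R3 → 4; maximin = 4.
Column maxima: C1 → 10, C2 → 10, C3 → 11; minimax = 10.
4 ≠ 10, so there is no saddle point; optimal play is mixed.
R1 is strictly dominated by R2, so the row player never plays it.
C3 is strictly dominated by C1 (it gives the row player strictly more in every row), so the column player never plays it.
On the remaining 2×2 (R2, R3 vs C1, C2):
Let the row player play R2 with probability p. Expected payoff against C1: 0p + 10(1−p) = −10p + 10; against C2: 10p + 4(1−p) = 6p + 4.
Setting these equal: −10p + 10 = 6p + 4 ⇒ −16p = -6 ⇒ p = 3/8, and the value is (-10)·(3/8) + 10 = 25/4.
For the column player: with q = P(C1), equating R2's and R3's payoffs gives −10q + 10 = 6q + 4 ⇒ q = 3/8.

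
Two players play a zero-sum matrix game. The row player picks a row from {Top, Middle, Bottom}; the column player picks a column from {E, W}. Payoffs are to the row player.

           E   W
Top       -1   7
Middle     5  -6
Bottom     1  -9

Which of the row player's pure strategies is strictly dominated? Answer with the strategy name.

Bottom

Middle gives a strictly higher payoff than Bottom against every column: 5 > 1, -6 > -9.
So Bottom is strictly dominated and the row player never plays it.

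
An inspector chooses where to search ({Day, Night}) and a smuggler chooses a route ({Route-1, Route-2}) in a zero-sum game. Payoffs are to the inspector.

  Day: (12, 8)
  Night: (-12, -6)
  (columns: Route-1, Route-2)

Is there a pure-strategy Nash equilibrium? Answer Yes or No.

Row minima: Day → 8, Night → -12; maximin = 8.
Column maxima: Route-1 → 12, Route-2 → 8; minimax = 8.
maximin = minimax = 8, so a saddle point exists.

Yes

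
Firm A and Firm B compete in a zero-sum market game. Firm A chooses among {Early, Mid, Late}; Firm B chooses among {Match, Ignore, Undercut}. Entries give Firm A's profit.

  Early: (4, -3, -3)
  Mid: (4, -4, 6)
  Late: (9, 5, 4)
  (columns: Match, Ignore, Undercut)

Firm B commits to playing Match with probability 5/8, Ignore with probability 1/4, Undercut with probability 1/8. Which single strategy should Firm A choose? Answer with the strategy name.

Late

Expected payoff of Early: (5/8)·4 + (1/4)·(-3) + (1/8)·(-3) = 11/8.
Expected payoff of Mid: (5/8)·4 + (1/4)·(-4) + (1/8)·6 = 9/4.
Expected payoff of Late: (5/8)·9 + (1/4)·5 + (1/8)·4 = 59/8.
The largest is 59/8, so Firm A's best response is Late.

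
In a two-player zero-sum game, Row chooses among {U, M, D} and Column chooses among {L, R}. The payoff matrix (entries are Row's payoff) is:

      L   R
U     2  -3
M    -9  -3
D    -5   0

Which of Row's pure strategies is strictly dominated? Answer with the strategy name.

D gives a strictly higher payoff than M against every column: -5 > -9, 0 > -3.
So M is strictly dominated and Row never plays it.

M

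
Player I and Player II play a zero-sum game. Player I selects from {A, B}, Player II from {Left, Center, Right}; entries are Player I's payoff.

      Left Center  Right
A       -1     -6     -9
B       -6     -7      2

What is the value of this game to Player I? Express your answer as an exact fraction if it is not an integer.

-25/4

Row minima: A → -9, B → -7; maximin = -7.
Column maxima: Left → -1, Center → -6, Right → 2; minimax = -6.
-7 ≠ -6, so there is no saddle point; optimal play is mixed.
Left is strictly dominated by Center (it gives Player I strictly more in every row), so Player II never plays it.
On the remaining 2×2 (A, B vs Center, Right):
Let Player I play A with probability p. Expected payoff against Center: (-6)p + (-7)(1−p) = p − 7; against Right: (-9)p + 2(1−p) = −11p + 2.
Setting these equal: p − 7 = −11p + 2 ⇒ 12p = 9 ⇒ p = 3/4, and the value is (1)·(3/4) − 7 = -25/4.
For Player II: with q = P(Center), equating A's and B's payoffs gives 3q − 9 = −9q + 2 ⇒ q = 11/12.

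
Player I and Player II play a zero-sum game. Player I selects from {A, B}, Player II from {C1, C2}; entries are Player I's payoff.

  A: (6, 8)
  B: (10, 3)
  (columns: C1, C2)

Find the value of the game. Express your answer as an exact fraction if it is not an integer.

Row minima: A → 6, B → 3; maximin = 6.
Column maxima: C1 → 10, C2 → 8; minimax = 8.
6 ≠ 8, so there is no saddle point; optimal play is mixed.
Let Player I play A with probability p. Expected payoff against C1: 6p + 10(1−p) = −4p + 10; against C2: 8p + 3(1−p) = 5p + 3.
Setting these equal: −4p + 10 = 5p + 3 ⇒ −9p = -7 ⇒ p = 7/9, and the value is (-4)·(7/9) + 10 = 62/9.
For Player II: with q = P(C1), equating A's and B's payoffs gives −2q + 8 = 7q + 3 ⇒ q = 5/9.

62/9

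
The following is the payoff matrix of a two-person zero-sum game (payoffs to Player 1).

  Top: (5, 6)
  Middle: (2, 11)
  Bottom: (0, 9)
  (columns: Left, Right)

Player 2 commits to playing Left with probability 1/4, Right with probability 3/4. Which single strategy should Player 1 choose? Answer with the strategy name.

Middle

Expected payoff of Top: (1/4)·5 + (3/4)·6 = 23/4.
Expected payoff of Middle: (1/4)·2 + (3/4)·11 = 35/4.
Expected payoff of Bottom: (1/4)·0 + (3/4)·9 = 27/4.
The largest is 35/4, so Player 1's best response is Middle.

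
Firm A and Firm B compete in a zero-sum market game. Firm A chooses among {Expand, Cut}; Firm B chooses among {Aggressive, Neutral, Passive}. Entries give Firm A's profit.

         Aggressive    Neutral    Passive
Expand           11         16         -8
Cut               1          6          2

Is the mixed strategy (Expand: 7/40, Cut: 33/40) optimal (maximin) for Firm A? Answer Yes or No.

Against Aggressive this mix gives (7/40)·11 + (33/40)·1 = 11/4.
Against Neutral this mix gives (7/40)·16 + (33/40)·6 = 31/4.
Against Passive this mix gives (7/40)·(-8) + (33/40)·2 = 1/4.
Firm B will play Passive, holding Firm A to 1/4. Shifting weight toward the row that does better against Passive would raise this floor (the equalizing mix achieves 3/2 against both Passive and Aggressive), so the proposed strategy is not optimal.

No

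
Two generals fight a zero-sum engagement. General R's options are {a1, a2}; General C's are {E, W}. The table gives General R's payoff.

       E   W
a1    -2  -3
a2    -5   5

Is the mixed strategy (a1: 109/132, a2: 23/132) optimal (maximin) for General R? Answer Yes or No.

Against E this mix gives (109/132)·(-2) + (23/132)·(-5) = -111/44.
Against W this mix gives (109/132)·(-3) + (23/132)·5 = -53/33.
General C will play E, holding General R to -111/44. Shifting weight toward the row that does better against E would raise this floor (the equalizing mix achieves -25/11 against both E and W), so the proposed strategy is not optimal.

No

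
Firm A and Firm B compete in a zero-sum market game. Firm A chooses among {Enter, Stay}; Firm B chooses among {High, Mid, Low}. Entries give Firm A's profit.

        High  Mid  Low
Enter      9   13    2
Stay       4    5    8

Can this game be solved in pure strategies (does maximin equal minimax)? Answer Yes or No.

No

Row minima: Enter → 2, Stay → 4; maximin = 4.
Column maxima: High → 9, Mid → 13, Low → 8; minimax = 8.
4 ≠ 8, so no pure-strategy equilibrium exists.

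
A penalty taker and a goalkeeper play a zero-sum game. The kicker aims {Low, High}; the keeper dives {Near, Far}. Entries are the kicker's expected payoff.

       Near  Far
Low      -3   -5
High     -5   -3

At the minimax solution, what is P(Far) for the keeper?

1/2

Row minima: Low → -5, High → -5; maximin = -5.
Column maxima: Near → -3, Far → -3; minimax = -3.
-5 ≠ -3, so there is no saddle point; optimal play is mixed.
Let the kicker play Low with probability p. Expected payoff against Near: (-3)p + (-5)(1−p) = 2p − 5; against Far: (-5)p + (-3)(1−p) = −2p − 3.
Setting these equal: 2p − 5 = −2p − 3 ⇒ 4p = 2 ⇒ p = 1/2, and the value is (2)·(1/2) − 5 = -4.
For the keeper: with q = P(Near), equating Low's and High's payoffs gives 2q − 5 = −2q − 3 ⇒ q = 1/2.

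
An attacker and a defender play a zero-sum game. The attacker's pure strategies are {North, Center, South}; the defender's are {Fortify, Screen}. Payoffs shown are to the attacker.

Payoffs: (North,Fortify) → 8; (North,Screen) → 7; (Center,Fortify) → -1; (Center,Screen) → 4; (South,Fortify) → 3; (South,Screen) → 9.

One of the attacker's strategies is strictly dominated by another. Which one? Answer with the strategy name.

North gives a strictly higher payoff than Center against every column: 8 > -1, 7 > 4.
So Center is strictly dominated and the attacker never plays it.

Center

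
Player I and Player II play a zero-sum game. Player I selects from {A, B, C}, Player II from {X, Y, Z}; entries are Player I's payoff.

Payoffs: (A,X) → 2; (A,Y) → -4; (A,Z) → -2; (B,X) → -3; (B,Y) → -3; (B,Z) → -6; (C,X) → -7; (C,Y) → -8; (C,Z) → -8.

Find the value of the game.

Row minima: A → -4, B → -6, C → -8; maximin = -4.
Column maxima: X → 2, Y → -3, Z → -2; minimax = -3.
-4 ≠ -3, so there is no saddle point; optimal play is mixed.
C is strictly dominated by A, so Player I never plays it.
X is strictly dominated by Z (it gives Player I strictly more in every row), so Player II never plays it.
On the remaining 2×2 (A, B vs Y, Z):
Let Player I play A with probability p. Expected payoff against Y: (-4)p + (-3)(1−p) = −p − 3; against Z: (-2)p + (-6)(1−p) = 4p − 6.
Setting these equal: −p − 3 = 4p − 6 ⇒ −5p = -3 ⇒ p = 3/5, and the value is (-1)·(3/5) − 3 = -18/5.
For Player II: with q = P(Y), equating A's and B's payoffs gives −2q − 2 = 3q − 6 ⇒ q = 4/5.

-18/5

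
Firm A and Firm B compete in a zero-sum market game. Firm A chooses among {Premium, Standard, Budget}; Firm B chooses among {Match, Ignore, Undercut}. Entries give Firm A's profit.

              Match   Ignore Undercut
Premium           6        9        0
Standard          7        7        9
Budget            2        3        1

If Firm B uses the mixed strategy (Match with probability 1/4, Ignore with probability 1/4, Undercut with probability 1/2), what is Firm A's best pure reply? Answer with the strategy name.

Standard

Expected payoff of Premium: (1/4)·6 + (1/4)·9 + (1/2)·0 = 15/4.
Expected payoff of Standard: (1/4)·7 + (1/4)·7 + (1/2)·9 = 8.
Expected payoff of Budget: (1/4)·2 + (1/4)·3 + (1/2)·1 = 7/4.
The largest is 8, so Firm A's best response is Standard.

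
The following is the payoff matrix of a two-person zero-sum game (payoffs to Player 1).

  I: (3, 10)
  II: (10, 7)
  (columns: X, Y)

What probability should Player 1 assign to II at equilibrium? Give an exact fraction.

7/10

Row minima: I → 3, II → 7; maximin = 7.
Column maxima: X → 10, Y → 10; minimax = 10.
7 ≠ 10, so there is no saddle point; optimal play is mixed.
Let Player 1 play I with probability p. Expected payoff against X: 3p + 10(1−p) = −7p + 10; against Y: 10p + 7(1−p) = 3p + 7.
Setting these equal: −7p + 10 = 3p + 7 ⇒ −10p = -3 ⇒ p = 3/10, and the value is (-7)·(3/10) + 10 = 79/10.
For Player 2: with q = P(X), equating I's and II's payoffs gives −7q + 10 = 3q + 7 ⇒ q = 3/10.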